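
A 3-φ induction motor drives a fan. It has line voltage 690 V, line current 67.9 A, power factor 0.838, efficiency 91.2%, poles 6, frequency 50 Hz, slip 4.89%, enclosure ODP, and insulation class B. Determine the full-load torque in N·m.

623 N·m

P_in = √3·V·I·cosφ = 1.732 × 690 × 67.9 × 0.838 = 68000 W
P_out = η·P_in = 0.912 × 68000 = 62016 W
n_s = 120×50/6 = 1000 rpm; n = 1000×(1−0.0489) = 951 rpm
ω = 2π×951/60 = 99.59 rad/s
τ = P_out/ω = 62016/99.59 = 623 N·m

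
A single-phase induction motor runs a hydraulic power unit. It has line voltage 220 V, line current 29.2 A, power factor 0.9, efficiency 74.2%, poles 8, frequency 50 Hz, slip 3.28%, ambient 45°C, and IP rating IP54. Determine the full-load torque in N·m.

56.5 N·m

P_in = V·I·cosφ = 220 × 29.2 × 0.9 = 5782 W
P_out = η·P_in = 0.742 × 5782 = 4290 W
n_s = 120×50/8 = 750 rpm; n = 750×(1−0.0328) = 725 rpm
ω = 2π×725/60 = 75.92 rad/s
τ = P_out/ω = 4290/75.92 = 56.5 N·m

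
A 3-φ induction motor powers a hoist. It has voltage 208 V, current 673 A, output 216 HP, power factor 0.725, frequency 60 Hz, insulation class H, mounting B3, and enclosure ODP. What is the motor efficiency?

91.7 %

P_out = 216 × 746 = 161136 W
P_in = √3·V_L·I_L·cosφ = 1.732 × 208 × 673 × 0.725 = 175778 W
η = P_out / P_in = 161136 / 175778 = 0.917 = 91.7%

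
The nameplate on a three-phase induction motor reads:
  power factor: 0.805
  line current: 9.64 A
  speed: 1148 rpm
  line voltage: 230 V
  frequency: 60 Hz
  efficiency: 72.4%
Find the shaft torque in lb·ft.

P_in = √3·V·I·cosφ = 1.732 × 230 × 9.64 × 0.805 = 3091 W
P_out = η·P_in = 0.724 × 3091 = 2238 W
n = 1148 rpm
ω = 2π×1148/60 = 120.2 rad/s
τ = P_out/ω = 2238/120.2 = 18.62 N·m
In lb·ft: 18.62/1.356 = 13.7 lb·ft

13.7 lb·ft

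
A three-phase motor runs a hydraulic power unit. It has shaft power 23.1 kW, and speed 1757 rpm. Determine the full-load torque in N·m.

126 N·m

ω = 2π × 1757/60 = 184 rad/s
τ = P/ω = 23100/184 = 126 N·m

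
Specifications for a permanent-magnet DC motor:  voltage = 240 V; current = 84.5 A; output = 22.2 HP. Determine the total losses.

3.72 kW

P_in = V·I = 240×84.5 = 20280 W
P_out = 22.2×746 = 16561 W
Losses = P_in − P_out = 20280 − 16561 = 3719 W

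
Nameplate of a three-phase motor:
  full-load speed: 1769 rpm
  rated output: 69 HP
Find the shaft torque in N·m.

278 N·m

P_out = 69 × 746 = 51474 W
ω = 2π × 1769/60 = 185.2 rad/s
τ = P_out/ω = 51474/185.2 = 278 N·m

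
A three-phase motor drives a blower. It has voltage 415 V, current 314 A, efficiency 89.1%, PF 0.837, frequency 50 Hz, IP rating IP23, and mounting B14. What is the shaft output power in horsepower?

P_in = √3·V·I·cosφ = 1.732 × 415 × 314 × 0.837 = 188908 W
P_out = η·P_in = 0.891 × 188908 = 168317 W
= 168317/746 = 226 HP

226 HP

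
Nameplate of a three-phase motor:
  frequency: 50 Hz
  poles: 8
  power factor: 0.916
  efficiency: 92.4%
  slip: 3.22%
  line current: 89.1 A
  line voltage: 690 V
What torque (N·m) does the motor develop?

P_in = √3·V·I·cosφ = 1.732 × 690 × 89.1 × 0.916 = 97537 W
P_out = η·P_in = 0.924 × 97537 = 90124 W
n_s = 120×50/8 = 750 rpm; n = 750×(1−0.0322) = 726 rpm
ω = 2π×726/60 = 76.03 rad/s
τ = P_out/ω = 90124/76.03 = 1190 N·m

1190 N·m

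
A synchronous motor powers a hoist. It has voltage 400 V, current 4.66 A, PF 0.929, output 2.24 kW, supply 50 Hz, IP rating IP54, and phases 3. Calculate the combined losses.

P_in = √3·V·I·cosφ = 1.732×400×4.66×0.929 = 2999 W
P_out = 2240 W
Losses = P_in − P_out = 2999 − 2240 = 759 W

759 W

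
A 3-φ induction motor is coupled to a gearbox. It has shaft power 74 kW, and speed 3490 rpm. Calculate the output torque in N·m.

202 N·m

ω = 2π × 3490/60 = 365.5 rad/s
τ = P/ω = 74000/365.5 = 202 N·m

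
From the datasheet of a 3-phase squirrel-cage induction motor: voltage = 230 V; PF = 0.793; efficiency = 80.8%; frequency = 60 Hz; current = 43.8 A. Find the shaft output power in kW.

11.2 kW

P_in = √3·V·I·cosφ = 1.732 × 230 × 43.8 × 0.793 = 13836 W
P_out = η·P_in = 0.808 × 13836 = 11179 W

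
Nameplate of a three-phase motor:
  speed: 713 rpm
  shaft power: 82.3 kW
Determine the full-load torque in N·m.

ω = 2π × 713/60 = 74.67 rad/s
τ = P/ω = 82300/74.67 = 1100 N·m

1100 N·m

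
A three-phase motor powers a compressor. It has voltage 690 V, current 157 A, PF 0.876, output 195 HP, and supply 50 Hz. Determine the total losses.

P_in = √3·V·I·cosφ = 1.732×690×157×0.876 = 164362 W
P_out = 195×746 = 145470 W
Losses = P_in − P_out = 164362 − 145470 = 18892 W

18.9 kW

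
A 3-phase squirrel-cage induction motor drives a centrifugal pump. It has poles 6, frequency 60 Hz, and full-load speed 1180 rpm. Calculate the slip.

n_s = 120f/p = 120×60/6 = 1200 rpm
s = (n_s − n)/n_s = (1200 − 1180)/1200 = 0.0167

1.67 %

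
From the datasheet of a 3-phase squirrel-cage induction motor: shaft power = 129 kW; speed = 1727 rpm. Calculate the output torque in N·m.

713 N·m

ω = 2π × 1727/60 = 180.9 rad/s
τ = P/ω = 129000/180.9 = 713 N·m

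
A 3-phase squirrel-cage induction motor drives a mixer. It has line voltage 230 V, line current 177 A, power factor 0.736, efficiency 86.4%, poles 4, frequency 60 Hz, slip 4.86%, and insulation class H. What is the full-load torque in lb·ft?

P_in = √3·V·I·cosφ = 1.732 × 230 × 177 × 0.736 = 51895 W
P_out = η·P_in = 0.864 × 51895 = 44837 W
n_s = 120×60/4 = 1800 rpm; n = 1800×(1−0.0486) = 1713 rpm
ω = 2π×1713/60 = 179.4 rad/s
τ = P_out/ω = 44837/179.4 = 249.9 N·m
In lb·ft: 249.9/1.356 = 184 lb·ft

184 lb·ft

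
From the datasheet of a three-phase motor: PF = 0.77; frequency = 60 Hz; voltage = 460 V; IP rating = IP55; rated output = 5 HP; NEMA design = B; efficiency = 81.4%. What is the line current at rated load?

7.47 A

P_out = 5 × 746 = 3730 W
P_in = P_out / η = 3730 / 0.814 = 4582 W
I_L = P_in / (√3·V_L·cosφ) = 4582 / (1.732 × 460 × 0.77) = 7.47 A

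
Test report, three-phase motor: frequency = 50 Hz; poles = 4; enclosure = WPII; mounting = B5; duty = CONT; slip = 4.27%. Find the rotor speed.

n_s = 120f/p = 120×50/4 = 1500 rpm
n = n_s(1 − s) = 1500 × (1 − 0.0427) = 1436 rpm

1436 rpm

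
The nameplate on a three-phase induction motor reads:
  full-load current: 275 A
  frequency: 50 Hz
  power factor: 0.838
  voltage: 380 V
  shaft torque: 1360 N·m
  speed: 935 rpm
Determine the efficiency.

87.8 %

ω = 2π × 935/60 = 97.91 rad/s; P_out = τω = 1360 × 97.91 = 133158 W
P_in = √3·V_L·I_L·cosφ = 1.732 × 380 × 275 × 0.838 = 151673 W
η = P_out / P_in = 133158 / 151673 = 0.878 = 87.8%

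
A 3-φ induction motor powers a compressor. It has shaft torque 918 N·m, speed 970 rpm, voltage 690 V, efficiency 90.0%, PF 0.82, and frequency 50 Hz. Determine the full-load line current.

106 A

ω = 2π×970/60 = 101.6 rad/s; P_out = τω = 918 × 101.6 = 93269 W
P_in = P_out / η = 93269 / 0.900 = 103632 W
I_L = P_in / (√3·V_L·cosφ) = 103632 / (1.732 × 690 × 0.82) = 106 A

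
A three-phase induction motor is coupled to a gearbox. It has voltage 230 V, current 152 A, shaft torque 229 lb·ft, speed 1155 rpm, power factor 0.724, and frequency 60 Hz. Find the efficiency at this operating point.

85.7 %

τ = 229 lb·ft × 1.356 = 310.5 N·m
ω = 2π × 1155/60 = 121 rad/s; P_out = τω = 310.5 × 121 = 37571 W
P_in = √3·V_L·I_L·cosφ = 1.732 × 230 × 152 × 0.724 = 43839 W
η = P_out / P_in = 37571 / 43839 = 0.857 = 85.7%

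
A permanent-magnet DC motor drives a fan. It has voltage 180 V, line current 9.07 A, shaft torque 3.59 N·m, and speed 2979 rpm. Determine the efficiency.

ω = 2π × 2979/60 = 312 rad/s; P_out = τω = 3.59 × 312 = 1120 W
P_in = V·I = 180 × 9.07 = 1633 W
η = P_out / P_in = 1120 / 1633 = 0.686 = 68.6%

68.6 %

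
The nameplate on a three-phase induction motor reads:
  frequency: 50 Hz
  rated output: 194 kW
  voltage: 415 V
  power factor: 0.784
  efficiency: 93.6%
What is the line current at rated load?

368 A

P_out = 194 kW = 194000 W
P_in = P_out / η = 194000 / 0.936 = 207265 W
I_L = P_in / (√3·V_L·cosφ) = 207265 / (1.732 × 415 × 0.784) = 368 A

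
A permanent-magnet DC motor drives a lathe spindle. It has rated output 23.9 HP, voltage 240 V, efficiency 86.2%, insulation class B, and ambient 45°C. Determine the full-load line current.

P_out = 23.9 × 746 = 17829 W
P_in = P_out / η = 17829 / 0.862 = 20683 W
I = P_in / V = 20683 / 240 = 86.2 A

86.2 A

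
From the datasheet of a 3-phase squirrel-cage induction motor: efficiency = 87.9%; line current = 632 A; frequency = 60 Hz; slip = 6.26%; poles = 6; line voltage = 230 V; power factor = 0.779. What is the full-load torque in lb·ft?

1080 lb·ft

P_in = √3·V·I·cosφ = 1.732 × 230 × 632 × 0.779 = 196124 W
P_out = η·P_in = 0.879 × 196124 = 172393 W
n_s = 120×60/6 = 1200 rpm; n = 1200×(1−0.0626) = 1125 rpm
ω = 2π×1125/60 = 117.8 rad/s
τ = P_out/ω = 172393/117.8 = 1463 N·m
In lb·ft: 1463/1.356 = 1080 lb·ft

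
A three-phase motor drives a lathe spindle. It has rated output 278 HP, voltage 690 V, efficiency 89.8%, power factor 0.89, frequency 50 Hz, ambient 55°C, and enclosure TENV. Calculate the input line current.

P_out = 278 × 746 = 207388 W
P_in = P_out / η = 207388 / 0.898 = 230944 W
I_L = P_in / (√3·V_L·cosφ) = 230944 / (1.732 × 690 × 0.89) = 217 A

217 A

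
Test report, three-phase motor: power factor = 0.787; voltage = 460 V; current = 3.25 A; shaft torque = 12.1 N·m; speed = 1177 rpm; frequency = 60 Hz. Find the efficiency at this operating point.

ω = 2π × 1177/60 = 123.3 rad/s; P_out = τω = 12.1 × 123.3 = 1492 W
P_in = √3·V_L·I_L·cosφ = 1.732 × 460 × 3.25 × 0.787 = 2038 W
η = P_out / P_in = 1492 / 2038 = 0.732 = 73.2%

73.2 %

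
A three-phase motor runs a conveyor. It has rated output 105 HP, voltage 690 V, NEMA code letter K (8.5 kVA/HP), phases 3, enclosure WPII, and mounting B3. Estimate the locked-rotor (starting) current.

747 A

S_LR = 8.5 × 105 = 892.5 kVA
I_LR = S_LR/(√3·V_L) = 892500/(1.732×690) = 747 A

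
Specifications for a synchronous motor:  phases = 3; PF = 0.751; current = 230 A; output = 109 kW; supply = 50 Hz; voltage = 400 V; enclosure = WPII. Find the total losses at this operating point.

P_in = √3·V·I·cosφ = 1.732×400×230×0.751 = 119667 W
P_out = 109000 W
Losses = P_in − P_out = 119667 − 109000 = 10667 W

10.7 kW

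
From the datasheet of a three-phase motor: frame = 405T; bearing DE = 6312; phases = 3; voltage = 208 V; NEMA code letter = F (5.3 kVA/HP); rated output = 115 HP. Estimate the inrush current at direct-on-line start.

S_LR = 5.3 × 115 = 609.5 kVA
I_LR = S_LR/(√3·V_L) = 609500/(1.732×208) = 1690 A

1690 A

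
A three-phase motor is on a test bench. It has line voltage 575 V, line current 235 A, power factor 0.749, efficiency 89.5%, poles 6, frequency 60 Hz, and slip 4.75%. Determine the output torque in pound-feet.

P_in = √3·V·I·cosφ = 1.732 × 575 × 235 × 0.749 = 175293 W
P_out = η·P_in = 0.895 × 175293 = 156887 W
n_s = 120×60/6 = 1200 rpm; n = 1200×(1−0.0475) = 1143 rpm
ω = 2π×1143/60 = 119.7 rad/s
τ = P_out/ω = 156887/119.7 = 1311 N·m
In lb·ft: 1311/1.356 = 967 lb·ft

967 lb·ft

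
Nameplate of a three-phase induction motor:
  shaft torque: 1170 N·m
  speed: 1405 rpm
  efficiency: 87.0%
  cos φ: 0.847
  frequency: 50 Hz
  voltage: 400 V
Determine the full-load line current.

ω = 2π×1405/60 = 147.1 rad/s; P_out = τω = 1170 × 147.1 = 172107 W
P_in = P_out / η = 172107 / 0.870 = 197824 W
I_L = P_in / (√3·V_L·cosφ) = 197824 / (1.732 × 400 × 0.847) = 337 A

337 A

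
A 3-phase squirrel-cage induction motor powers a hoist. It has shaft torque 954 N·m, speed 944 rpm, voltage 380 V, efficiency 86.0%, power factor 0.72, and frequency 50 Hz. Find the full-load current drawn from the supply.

ω = 2π×944/60 = 98.86 rad/s; P_out = τω = 954 × 98.86 = 94312 W
P_in = P_out / η = 94312 / 0.860 = 109665 W
I_L = P_in / (√3·V_L·cosφ) = 109665 / (1.732 × 380 × 0.72) = 231 A

231 A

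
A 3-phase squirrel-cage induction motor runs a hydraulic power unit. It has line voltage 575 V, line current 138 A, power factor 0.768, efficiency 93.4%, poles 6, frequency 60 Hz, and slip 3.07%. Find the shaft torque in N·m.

P_in = √3·V·I·cosφ = 1.732 × 575 × 138 × 0.768 = 105549 W
P_out = η·P_in = 0.934 × 105549 = 98583 W
n_s = 120×60/6 = 1200 rpm; n = 1200×(1−0.0307) = 1163 rpm
ω = 2π×1163/60 = 121.8 rad/s
τ = P_out/ω = 98583/121.8 = 809 N·m

809 N·m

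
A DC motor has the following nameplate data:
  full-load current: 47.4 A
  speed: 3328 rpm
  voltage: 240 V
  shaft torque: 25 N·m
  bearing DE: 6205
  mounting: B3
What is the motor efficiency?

ω = 2π × 3328/60 = 348.5 rad/s; P_out = τω = 25 × 348.5 = 8713 W
P_in = V·I = 240 × 47.4 = 11376 W
η = P_out / P_in = 8713 / 11376 = 0.766 = 76.6%

76.6 %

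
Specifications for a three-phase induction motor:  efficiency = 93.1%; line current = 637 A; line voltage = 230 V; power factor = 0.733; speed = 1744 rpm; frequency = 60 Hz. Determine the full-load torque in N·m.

P_in = √3·V·I·cosφ = 1.732 × 230 × 637 × 0.733 = 186003 W
P_out = η·P_in = 0.931 × 186003 = 173169 W
n = 1744 rpm
ω = 2π×1744/60 = 182.6 rad/s
τ = P_out/ω = 173169/182.6 = 948 N·m

948 N·m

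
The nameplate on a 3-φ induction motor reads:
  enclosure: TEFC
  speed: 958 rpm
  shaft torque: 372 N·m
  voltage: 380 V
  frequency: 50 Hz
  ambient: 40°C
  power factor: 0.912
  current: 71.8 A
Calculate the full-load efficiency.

ω = 2π × 958/60 = 100.3 rad/s; P_out = τω = 372 × 100.3 = 37312 W
P_in = √3·V_L·I_L·cosφ = 1.732 × 380 × 71.8 × 0.912 = 43097 W
η = P_out / P_in = 37312 / 43097 = 0.866 = 86.6%

86.6 %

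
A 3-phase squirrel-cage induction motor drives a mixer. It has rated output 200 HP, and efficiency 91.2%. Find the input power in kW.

164 kW

P_out = 200 × 746 = 149200 W
P_in = P_out/η = 149200/0.912 = 163596 W = 164 kW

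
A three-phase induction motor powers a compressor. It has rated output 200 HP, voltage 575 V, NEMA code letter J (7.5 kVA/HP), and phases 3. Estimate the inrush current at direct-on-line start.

1510 A

S_LR = 7.5 × 200 = 1500 kVA
I_LR = S_LR/(√3·V_L) = 1500000/(1.732×575) = 1510 A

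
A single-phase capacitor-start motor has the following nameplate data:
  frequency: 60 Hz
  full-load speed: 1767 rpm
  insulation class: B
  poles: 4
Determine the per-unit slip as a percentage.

n_s = 120f/p = 120×60/4 = 1800 rpm
s = (n_s − n)/n_s = (1800 − 1767)/1800 = 0.0183

1.8 %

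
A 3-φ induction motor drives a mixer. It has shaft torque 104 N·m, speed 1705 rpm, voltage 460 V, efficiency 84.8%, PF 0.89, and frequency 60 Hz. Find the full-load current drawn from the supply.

30.9 A

ω = 2π×1705/60 = 178.5 rad/s; P_out = τω = 104 × 178.5 = 18564 W
P_in = P_out / η = 18564 / 0.848 = 21892 W
I_L = P_in / (√3·V_L·cosφ) = 21892 / (1.732 × 460 × 0.89) = 30.9 A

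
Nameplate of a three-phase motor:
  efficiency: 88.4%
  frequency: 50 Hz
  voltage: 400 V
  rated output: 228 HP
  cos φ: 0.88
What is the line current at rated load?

P_out = 228 × 746 = 170088 W
P_in = P_out / η = 170088 / 0.884 = 192407 W
I_L = P_in / (√3·V_L·cosφ) = 192407 / (1.732 × 400 × 0.88) = 316 A

316 A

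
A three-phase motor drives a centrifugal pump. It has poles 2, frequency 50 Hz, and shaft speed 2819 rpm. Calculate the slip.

n_s = 120f/p = 120×50/2 = 3000 rpm
s = (n_s − n)/n_s = (3000 − 2819)/3000 = 0.0603

6.03 %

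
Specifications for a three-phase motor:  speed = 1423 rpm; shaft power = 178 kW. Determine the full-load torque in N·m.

1190 N·m

ω = 2π × 1423/60 = 149 rad/s
τ = P/ω = 178000/149 = 1190 N·m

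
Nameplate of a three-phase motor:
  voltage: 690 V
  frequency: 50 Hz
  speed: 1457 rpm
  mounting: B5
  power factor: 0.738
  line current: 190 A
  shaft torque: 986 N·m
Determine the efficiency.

89.8 %

ω = 2π × 1457/60 = 152.6 rad/s; P_out = τω = 986 × 152.6 = 150464 W
P_in = √3·V_L·I_L·cosφ = 1.732 × 690 × 190 × 0.738 = 167574 W
η = P_out / P_in = 150464 / 167574 = 0.898 = 89.8%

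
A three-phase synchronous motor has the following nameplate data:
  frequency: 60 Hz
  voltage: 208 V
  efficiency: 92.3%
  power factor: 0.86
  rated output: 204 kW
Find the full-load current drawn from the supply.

713 A

P_out = 204 kW = 204000 W
P_in = P_out / η = 204000 / 0.923 = 221018 W
I_L = P_in / (√3·V_L·cosφ) = 221018 / (1.732 × 208 × 0.86) = 713 A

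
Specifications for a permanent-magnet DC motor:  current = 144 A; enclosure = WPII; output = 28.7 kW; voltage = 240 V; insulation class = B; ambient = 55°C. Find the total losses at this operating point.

P_in = V·I = 240×144 = 34560 W
P_out = 28700 W
Losses = P_in − P_out = 34560 − 28700 = 5860 W

5860 W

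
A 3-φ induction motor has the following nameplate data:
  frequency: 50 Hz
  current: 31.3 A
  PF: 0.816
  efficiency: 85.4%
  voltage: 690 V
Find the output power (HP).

P_in = √3·V·I·cosφ = 1.732 × 690 × 31.3 × 0.816 = 30523 W
P_out = η·P_in = 0.854 × 30523 = 26067 W
= 26067/746 = 34.9 HP

34.9 HP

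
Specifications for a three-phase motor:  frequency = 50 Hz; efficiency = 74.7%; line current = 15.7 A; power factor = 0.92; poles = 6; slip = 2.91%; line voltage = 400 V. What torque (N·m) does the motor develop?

P_in = √3·V·I·cosφ = 1.732 × 400 × 15.7 × 0.92 = 10007 W
P_out = η·P_in = 0.747 × 10007 = 7475 W
n_s = 120×50/6 = 1000 rpm; n = 1000×(1−0.0291) = 971 rpm
ω = 2π×971/60 = 101.7 rad/s
τ = P_out/ω = 7475/101.7 = 73.5 N·m

73.5 N·m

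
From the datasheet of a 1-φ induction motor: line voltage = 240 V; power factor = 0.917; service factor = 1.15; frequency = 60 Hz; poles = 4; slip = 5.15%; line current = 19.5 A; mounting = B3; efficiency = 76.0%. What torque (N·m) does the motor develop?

P_in = V·I·cosφ = 240 × 19.5 × 0.917 = 4292 W
P_out = η·P_in = 0.76 × 4292 = 3262 W
n_s = 120×60/4 = 1800 rpm; n = 1800×(1−0.0515) = 1707 rpm
ω = 2π×1707/60 = 178.8 rad/s
τ = P_out/ω = 3262/178.8 = 18.2 N·m

18.2 N·m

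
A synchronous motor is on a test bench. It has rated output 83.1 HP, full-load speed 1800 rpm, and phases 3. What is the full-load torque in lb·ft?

243 lb·ft

P_out = 83.1 × 746 = 61993 W
ω = 2π × 1800/60 = 188.5 rad/s
τ = P_out/ω = 61993/188.5 = 328.9 N·m
In lb·ft: 328.9/1.356 = 243 lb·ft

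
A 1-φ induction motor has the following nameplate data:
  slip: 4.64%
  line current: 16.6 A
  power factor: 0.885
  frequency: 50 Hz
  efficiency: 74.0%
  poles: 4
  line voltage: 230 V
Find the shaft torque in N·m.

16.7 N·m

P_in = V·I·cosφ = 230 × 16.6 × 0.885 = 3379 W
P_out = η·P_in = 0.74 × 3379 = 2500 W
n_s = 120×50/4 = 1500 rpm; n = 1500×(1−0.0464) = 1430 rpm
ω = 2π×1430/60 = 149.7 rad/s
τ = P_out/ω = 2500/149.7 = 16.7 N·m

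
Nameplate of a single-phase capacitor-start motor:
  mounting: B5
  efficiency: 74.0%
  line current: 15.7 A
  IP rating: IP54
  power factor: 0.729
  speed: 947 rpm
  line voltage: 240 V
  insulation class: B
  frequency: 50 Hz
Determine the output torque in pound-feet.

15.1 lb·ft

P_in = V·I·cosφ = 240 × 15.7 × 0.729 = 2747 W
P_out = η·P_in = 0.74 × 2747 = 2033 W
n = 947 rpm
ω = 2π×947/60 = 99.17 rad/s
τ = P_out/ω = 2033/99.17 = 20.5 N·m
In lb·ft: 20.5/1.356 = 15.1 lb·ft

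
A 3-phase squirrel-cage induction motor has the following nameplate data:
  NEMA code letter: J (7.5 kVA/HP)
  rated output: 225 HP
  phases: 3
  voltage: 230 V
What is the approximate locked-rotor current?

S_LR = 7.5 × 225 = 1687.5 kVA
I_LR = S_LR/(√3·V_L) = 1687500/(1.732×230) = 4240 A

4240 A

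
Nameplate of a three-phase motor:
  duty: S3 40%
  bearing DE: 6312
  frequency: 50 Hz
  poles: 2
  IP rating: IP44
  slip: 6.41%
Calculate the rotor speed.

n_s = 120f/p = 120×50/2 = 3000 rpm
n = n_s(1 − s) = 3000 × (1 − 0.0641) = 2808 rpm

2808 rpm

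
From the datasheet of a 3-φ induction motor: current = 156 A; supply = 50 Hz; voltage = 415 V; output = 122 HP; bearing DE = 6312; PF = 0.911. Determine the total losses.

P_in = √3·V·I·cosφ = 1.732×415×156×0.911 = 102150 W
P_out = 122×746 = 91012 W
Losses = P_in − P_out = 102150 − 91012 = 11138 W

11100 W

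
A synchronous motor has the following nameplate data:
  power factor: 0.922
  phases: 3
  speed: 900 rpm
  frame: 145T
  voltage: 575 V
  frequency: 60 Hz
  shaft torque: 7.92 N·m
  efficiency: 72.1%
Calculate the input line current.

ω = 2π×900/60 = 94.25 rad/s; P_out = τω = 7.92 × 94.25 = 746 W
P_in = P_out / η = 746 / 0.721 = 1035 W
I_L = P_in / (√3·V_L·cosφ) = 1035 / (1.732 × 575 × 0.922) = 1.13 A

1.13 A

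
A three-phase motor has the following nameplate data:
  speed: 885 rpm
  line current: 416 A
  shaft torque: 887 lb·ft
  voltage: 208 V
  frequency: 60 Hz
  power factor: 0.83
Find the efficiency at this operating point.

τ = 887 lb·ft × 1.356 = 1203 N·m
ω = 2π × 885/60 = 92.68 rad/s; P_out = τω = 1203 × 92.68 = 111494 W
P_in = √3·V_L·I_L·cosφ = 1.732 × 208 × 416 × 0.83 = 124389 W
η = P_out / P_in = 111494 / 124389 = 0.896 = 89.6%

89.6 %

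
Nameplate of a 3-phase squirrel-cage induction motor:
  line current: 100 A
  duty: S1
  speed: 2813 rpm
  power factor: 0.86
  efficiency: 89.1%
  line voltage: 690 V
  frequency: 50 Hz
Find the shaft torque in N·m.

P_in = √3·V·I·cosφ = 1.732 × 690 × 100 × 0.86 = 102777 W
P_out = η·P_in = 0.891 × 102777 = 91574 W
n = 2813 rpm
ω = 2π×2813/60 = 294.6 rad/s
τ = P_out/ω = 91574/294.6 = 311 N·m

311 N·m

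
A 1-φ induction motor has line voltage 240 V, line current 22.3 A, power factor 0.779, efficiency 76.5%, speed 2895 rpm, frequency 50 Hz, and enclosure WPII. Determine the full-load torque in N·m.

P_in = V·I·cosφ = 240 × 22.3 × 0.779 = 4169 W
P_out = η·P_in = 0.765 × 4169 = 3189 W
n = 2895 rpm
ω = 2π×2895/60 = 303.2 rad/s
τ = P_out/ω = 3189/303.2 = 10.5 N·m

10.5 N·m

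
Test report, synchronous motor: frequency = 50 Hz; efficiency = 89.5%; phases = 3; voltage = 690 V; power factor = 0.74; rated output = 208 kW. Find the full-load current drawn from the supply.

263 A

P_out = 208 kW = 208000 W
P_in = P_out / η = 208000 / 0.895 = 232402 W
I_L = P_in / (√3·V_L·cosφ) = 232402 / (1.732 × 690 × 0.74) = 263 A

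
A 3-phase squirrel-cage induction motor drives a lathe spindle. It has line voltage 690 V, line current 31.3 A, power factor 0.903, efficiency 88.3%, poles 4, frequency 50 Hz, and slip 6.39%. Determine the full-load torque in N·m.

P_in = √3·V·I·cosφ = 1.732 × 690 × 31.3 × 0.903 = 33778 W
P_out = η·P_in = 0.883 × 33778 = 29826 W
n_s = 120×50/4 = 1500 rpm; n = 1500×(1−0.0639) = 1404 rpm
ω = 2π×1404/60 = 147 rad/s
τ = P_out/ω = 29826/147 = 203 N·m

203 N·m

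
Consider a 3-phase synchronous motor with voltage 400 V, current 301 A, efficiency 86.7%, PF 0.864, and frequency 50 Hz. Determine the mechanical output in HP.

P_in = √3·V·I·cosφ = 1.732 × 400 × 301 × 0.864 = 180172 W
P_out = η·P_in = 0.867 × 180172 = 156209 W
= 156209/746 = 209 HP

209 HP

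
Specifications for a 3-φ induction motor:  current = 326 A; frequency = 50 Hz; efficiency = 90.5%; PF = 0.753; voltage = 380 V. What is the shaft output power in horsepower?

P_in = √3·V·I·cosφ = 1.732 × 380 × 326 × 0.753 = 161564 W
P_out = η·P_in = 0.905 × 161564 = 146215 W
= 146215/746 = 196 HP

196 HP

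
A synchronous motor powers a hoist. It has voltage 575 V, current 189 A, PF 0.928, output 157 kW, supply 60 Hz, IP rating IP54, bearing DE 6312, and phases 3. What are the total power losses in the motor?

17.7 kW

P_in = √3·V·I·cosφ = 1.732×575×189×0.928 = 174673 W
P_out = 157000 W
Losses = P_in − P_out = 174673 − 157000 = 17673 W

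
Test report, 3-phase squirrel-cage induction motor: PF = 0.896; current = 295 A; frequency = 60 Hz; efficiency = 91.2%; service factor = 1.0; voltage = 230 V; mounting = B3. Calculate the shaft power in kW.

96 kW

P_in = √3·V·I·cosφ = 1.732 × 230 × 295 × 0.896 = 105295 W
P_out = η·P_in = 0.912 × 105295 = 96029 W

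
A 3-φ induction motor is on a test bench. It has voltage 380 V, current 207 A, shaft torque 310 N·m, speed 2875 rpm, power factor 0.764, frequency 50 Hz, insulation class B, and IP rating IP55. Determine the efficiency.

89.7 %

ω = 2π × 2875/60 = 301.1 rad/s; P_out = τω = 310 × 301.1 = 93341 W
P_in = √3·V_L·I_L·cosφ = 1.732 × 380 × 207 × 0.764 = 104087 W
η = P_out / P_in = 93341 / 104087 = 0.897 = 89.7%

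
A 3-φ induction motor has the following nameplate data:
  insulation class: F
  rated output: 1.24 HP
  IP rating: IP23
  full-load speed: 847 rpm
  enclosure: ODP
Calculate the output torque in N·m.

P_out = 1.24 × 746 = 925 W
ω = 2π × 847/60 = 88.7 rad/s
τ = P_out/ω = 925/88.7 = 10.4 N·m

10.4 N·m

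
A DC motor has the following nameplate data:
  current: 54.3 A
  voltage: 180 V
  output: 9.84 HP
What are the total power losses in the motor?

2.43 kW

P_in = V·I = 180×54.3 = 9774 W
P_out = 9.84×746 = 7341 W
Losses = P_in − P_out = 9774 − 7341 = 2433 W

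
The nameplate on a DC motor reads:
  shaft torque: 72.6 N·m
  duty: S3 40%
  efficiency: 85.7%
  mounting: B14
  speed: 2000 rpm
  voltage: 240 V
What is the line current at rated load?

73.9 A

ω = 2π×2000/60 = 209.4 rad/s; P_out = τω = 72.6 × 209.4 = 15202 W
P_in = P_out / η = 15202 / 0.857 = 17739 W
I = P_in / V = 17739 / 240 = 73.9 A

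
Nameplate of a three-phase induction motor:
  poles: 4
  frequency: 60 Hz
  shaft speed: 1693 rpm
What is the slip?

n_s = 120f/p = 120×60/4 = 1800 rpm
s = (n_s − n)/n_s = (1800 − 1693)/1800 = 0.0594

5.9 %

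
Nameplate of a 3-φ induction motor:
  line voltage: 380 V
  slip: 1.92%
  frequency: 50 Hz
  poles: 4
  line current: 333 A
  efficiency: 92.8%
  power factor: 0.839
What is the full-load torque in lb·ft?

P_in = √3·V·I·cosφ = 1.732 × 380 × 333 × 0.839 = 183881 W
P_out = η·P_in = 0.928 × 183881 = 170642 W
n_s = 120×50/4 = 1500 rpm; n = 1500×(1−0.0192) = 1471 rpm
ω = 2π×1471/60 = 154 rad/s
τ = P_out/ω = 170642/154 = 1108 N·m
In lb·ft: 1108/1.356 = 817 lb·ft

817 lb·ft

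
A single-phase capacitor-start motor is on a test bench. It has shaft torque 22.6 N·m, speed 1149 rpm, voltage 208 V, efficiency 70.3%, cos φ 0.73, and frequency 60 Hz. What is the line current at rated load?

25.5 A

ω = 2π×1149/60 = 120.3 rad/s; P_out = τω = 22.6 × 120.3 = 2719 W
P_in = P_out / η = 2719 / 0.703 = 3868 W
I = P_in / (V·cosφ) = 3868 / (208 × 0.73) = 25.5 A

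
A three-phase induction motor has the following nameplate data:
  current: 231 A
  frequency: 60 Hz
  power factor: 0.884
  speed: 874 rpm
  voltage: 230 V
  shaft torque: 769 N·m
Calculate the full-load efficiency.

ω = 2π × 874/60 = 91.53 rad/s; P_out = τω = 769 × 91.53 = 70387 W
P_in = √3·V_L·I_L·cosφ = 1.732 × 230 × 231 × 0.884 = 81347 W
η = P_out / P_in = 70387 / 81347 = 0.865 = 86.5%

86.5 %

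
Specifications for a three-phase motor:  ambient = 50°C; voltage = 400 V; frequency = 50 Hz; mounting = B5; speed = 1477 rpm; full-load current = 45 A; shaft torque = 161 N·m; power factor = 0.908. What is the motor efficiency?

ω = 2π × 1477/60 = 154.7 rad/s; P_out = τω = 161 × 154.7 = 24907 W
P_in = √3·V_L·I_L·cosφ = 1.732 × 400 × 45 × 0.908 = 28308 W
η = P_out / P_in = 24907 / 28308 = 0.880 = 88.0%

88.0 %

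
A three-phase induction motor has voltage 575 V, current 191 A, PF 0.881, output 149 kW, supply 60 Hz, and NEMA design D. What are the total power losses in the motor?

18600 W

P_in = √3·V·I·cosφ = 1.732×575×191×0.881 = 167581 W
P_out = 149000 W
Losses = P_in − P_out = 167581 − 149000 = 18581 W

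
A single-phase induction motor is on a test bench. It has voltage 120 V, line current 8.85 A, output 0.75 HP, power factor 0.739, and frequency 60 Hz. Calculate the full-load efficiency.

P_out = 0.75 × 746 = 560 W
P_in = V·I·cosφ = 120 × 8.85 × 0.739 = 785 W
η = P_out / P_in = 560 / 785 = 0.713 = 71.3%

71.3 %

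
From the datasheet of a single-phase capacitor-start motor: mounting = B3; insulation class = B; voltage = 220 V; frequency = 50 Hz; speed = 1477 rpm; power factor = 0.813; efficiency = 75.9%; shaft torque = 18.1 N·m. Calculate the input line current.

20.6 A

ω = 2π×1477/60 = 154.7 rad/s; P_out = τω = 18.1 × 154.7 = 2800 W
P_in = P_out / η = 2800 / 0.759 = 3689 W
I = P_in / (V·cosφ) = 3689 / (220 × 0.813) = 20.6 A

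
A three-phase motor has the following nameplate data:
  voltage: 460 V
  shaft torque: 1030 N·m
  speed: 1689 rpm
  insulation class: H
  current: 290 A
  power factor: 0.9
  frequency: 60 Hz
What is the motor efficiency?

ω = 2π × 1689/60 = 176.9 rad/s; P_out = τω = 1030 × 176.9 = 182207 W
P_in = √3·V_L·I_L·cosφ = 1.732 × 460 × 290 × 0.9 = 207944 W
η = P_out / P_in = 182207 / 207944 = 0.876 = 87.6%

87.6 %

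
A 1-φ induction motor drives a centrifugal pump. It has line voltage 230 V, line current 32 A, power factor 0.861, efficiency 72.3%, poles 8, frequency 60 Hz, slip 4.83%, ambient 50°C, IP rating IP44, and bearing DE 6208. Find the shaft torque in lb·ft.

37.7 lb·ft

P_in = V·I·cosφ = 230 × 32 × 0.861 = 6337 W
P_out = η·P_in = 0.723 × 6337 = 4582 W
n_s = 120×60/8 = 900 rpm; n = 900×(1−0.0483) = 857 rpm
ω = 2π×857/60 = 89.74 rad/s
τ = P_out/ω = 4582/89.74 = 51.06 N·m
In lb·ft: 51.06/1.356 = 37.7 lb·ft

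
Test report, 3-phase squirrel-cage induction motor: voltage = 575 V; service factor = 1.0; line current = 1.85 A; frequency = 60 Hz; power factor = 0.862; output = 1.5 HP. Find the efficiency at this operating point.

70.5 %

P_out = 1.5 × 746 = 1119 W
P_in = √3·V_L·I_L·cosφ = 1.732 × 575 × 1.85 × 0.862 = 1588 W
η = P_out / P_in = 1119 / 1588 = 0.705 = 70.5%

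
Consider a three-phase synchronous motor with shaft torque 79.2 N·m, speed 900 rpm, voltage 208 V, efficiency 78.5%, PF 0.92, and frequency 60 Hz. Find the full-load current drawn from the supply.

28.7 A

ω = 2π×900/60 = 94.25 rad/s; P_out = τω = 79.2 × 94.25 = 7465 W
P_in = P_out / η = 7465 / 0.785 = 9510 W
I_L = P_in / (√3·V_L·cosφ) = 9510 / (1.732 × 208 × 0.92) = 28.7 A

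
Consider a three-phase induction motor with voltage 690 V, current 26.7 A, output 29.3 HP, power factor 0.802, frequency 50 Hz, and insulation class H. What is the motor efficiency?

P_out = 29.3 × 746 = 21858 W
P_in = √3·V_L·I_L·cosφ = 1.732 × 690 × 26.7 × 0.802 = 25591 W
η = P_out / P_in = 21858 / 25591 = 0.854 = 85.4%

85.4 %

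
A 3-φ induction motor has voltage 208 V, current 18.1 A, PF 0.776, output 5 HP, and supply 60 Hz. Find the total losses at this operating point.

P_in = √3·V·I·cosφ = 1.732×208×18.1×0.776 = 5060 W
P_out = 5×746 = 3730 W
Losses = P_in − P_out = 5060 − 3730 = 1330 W

1.33 kW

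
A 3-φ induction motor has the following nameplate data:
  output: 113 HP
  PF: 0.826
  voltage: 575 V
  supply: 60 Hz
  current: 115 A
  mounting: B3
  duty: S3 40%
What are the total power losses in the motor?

10300 W

P_in = √3·V·I·cosφ = 1.732×575×115×0.826 = 94601 W
P_out = 113×746 = 84298 W
Losses = P_in − P_out = 94601 − 84298 = 10303 W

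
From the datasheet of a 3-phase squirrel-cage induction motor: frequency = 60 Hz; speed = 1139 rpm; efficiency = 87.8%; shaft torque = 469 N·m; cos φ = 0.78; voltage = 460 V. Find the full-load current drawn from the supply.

ω = 2π×1139/60 = 119.3 rad/s; P_out = τω = 469 × 119.3 = 55952 W
P_in = P_out / η = 55952 / 0.878 = 63727 W
I_L = P_in / (√3·V_L·cosφ) = 63727 / (1.732 × 460 × 0.78) = 103 A

103 A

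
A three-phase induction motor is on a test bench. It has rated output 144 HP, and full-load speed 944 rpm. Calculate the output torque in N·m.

P_out = 144 × 746 = 107424 W
ω = 2π × 944/60 = 98.86 rad/s
τ = P_out/ω = 107424/98.86 = 1090 N·m

1090 N·m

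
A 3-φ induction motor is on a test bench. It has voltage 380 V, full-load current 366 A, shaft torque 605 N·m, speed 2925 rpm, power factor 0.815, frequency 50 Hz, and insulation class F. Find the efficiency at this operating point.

94.4 %

ω = 2π × 2925/60 = 306.3 rad/s; P_out = τω = 605 × 306.3 = 185312 W
P_in = √3·V_L·I_L·cosφ = 1.732 × 380 × 366 × 0.815 = 196323 W
η = P_out / P_in = 185312 / 196323 = 0.944 = 94.4%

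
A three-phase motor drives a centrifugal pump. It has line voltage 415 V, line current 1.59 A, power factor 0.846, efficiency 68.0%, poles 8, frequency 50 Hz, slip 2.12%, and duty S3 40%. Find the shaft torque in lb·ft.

6.31 lb·ft

P_in = √3·V·I·cosφ = 1.732 × 415 × 1.59 × 0.846 = 967 W
P_out = η·P_in = 0.68 × 967 = 658 W
n_s = 120×50/8 = 750 rpm; n = 750×(1−0.0212) = 734 rpm
ω = 2π×734/60 = 76.86 rad/s
τ = P_out/ω = 658/76.86 = 8.561 N·m
In lb·ft: 8.561/1.356 = 6.31 lb·ft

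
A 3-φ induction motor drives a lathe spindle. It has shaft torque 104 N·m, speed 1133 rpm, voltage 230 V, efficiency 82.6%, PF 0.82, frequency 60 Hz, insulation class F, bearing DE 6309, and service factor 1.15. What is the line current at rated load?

45.7 A

ω = 2π×1133/60 = 118.6 rad/s; P_out = τω = 104 × 118.6 = 12334 W
P_in = P_out / η = 12334 / 0.826 = 14932 W
I_L = P_in / (√3·V_L·cosφ) = 14932 / (1.732 × 230 × 0.82) = 45.7 A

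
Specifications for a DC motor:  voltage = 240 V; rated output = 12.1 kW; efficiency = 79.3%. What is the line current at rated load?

63.6 A

P_out = 12.1 kW = 12100 W
P_in = P_out / η = 12100 / 0.793 = 15259 W
I = P_in / V = 15259 / 240 = 63.6 A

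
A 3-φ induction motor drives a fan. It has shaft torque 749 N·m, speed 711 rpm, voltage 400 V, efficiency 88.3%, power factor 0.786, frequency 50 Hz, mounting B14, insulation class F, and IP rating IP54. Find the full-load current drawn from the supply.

ω = 2π×711/60 = 74.46 rad/s; P_out = τω = 749 × 74.46 = 55771 W
P_in = P_out / η = 55771 / 0.883 = 63161 W
I_L = P_in / (√3·V_L·cosφ) = 63161 / (1.732 × 400 × 0.786) = 116 A

116 A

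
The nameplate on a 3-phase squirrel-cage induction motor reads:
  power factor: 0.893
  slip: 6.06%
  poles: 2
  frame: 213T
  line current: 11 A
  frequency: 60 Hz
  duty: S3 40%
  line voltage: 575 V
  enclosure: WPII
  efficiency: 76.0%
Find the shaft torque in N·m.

P_in = √3·V·I·cosφ = 1.732 × 575 × 11 × 0.893 = 9783 W
P_out = η·P_in = 0.76 × 9783 = 7435 W
n_s = 120×60/2 = 3600 rpm; n = 3600×(1−0.0606) = 3382 rpm
ω = 2π×3382/60 = 354.2 rad/s
τ = P_out/ω = 7435/354.2 = 21 N·m

21 N·m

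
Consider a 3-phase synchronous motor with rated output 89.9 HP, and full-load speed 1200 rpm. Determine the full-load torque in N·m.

534 N·m

P_out = 89.9 × 746 = 67065 W
ω = 2π × 1200/60 = 125.7 rad/s
τ = P_out/ω = 67065/125.7 = 534 N·m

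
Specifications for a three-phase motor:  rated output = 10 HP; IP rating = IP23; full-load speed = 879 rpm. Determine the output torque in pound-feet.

59.8 lb·ft

P_out = 10 × 746 = 7460 W
ω = 2π × 879/60 = 92.05 rad/s
τ = P_out/ω = 7460/92.05 = 81.04 N·m
In lb·ft: 81.04/1.356 = 59.8 lb·ft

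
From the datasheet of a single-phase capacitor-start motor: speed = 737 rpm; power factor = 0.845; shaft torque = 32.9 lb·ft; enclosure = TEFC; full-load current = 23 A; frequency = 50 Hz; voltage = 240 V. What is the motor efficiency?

73.8 %

τ = 32.9 lb·ft × 1.356 = 44.61 N·m
ω = 2π × 737/60 = 77.18 rad/s; P_out = τω = 44.61 × 77.18 = 3443 W
P_in = V·I·cosφ = 240 × 23 × 0.845 = 4664 W
η = P_out / P_in = 3443 / 4664 = 0.738 = 73.8%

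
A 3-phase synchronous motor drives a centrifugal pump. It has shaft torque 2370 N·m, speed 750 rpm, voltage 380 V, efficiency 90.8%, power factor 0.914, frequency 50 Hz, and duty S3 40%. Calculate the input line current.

ω = 2π×750/60 = 78.54 rad/s; P_out = τω = 2370 × 78.54 = 186140 W
P_in = P_out / η = 186140 / 0.908 = 205000 W
I_L = P_in / (√3·V_L·cosφ) = 205000 / (1.732 × 380 × 0.914) = 341 A

341 A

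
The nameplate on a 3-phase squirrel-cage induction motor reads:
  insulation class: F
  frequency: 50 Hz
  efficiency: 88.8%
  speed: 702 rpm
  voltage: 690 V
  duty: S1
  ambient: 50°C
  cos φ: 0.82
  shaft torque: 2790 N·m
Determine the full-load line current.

ω = 2π×702/60 = 73.51 rad/s; P_out = τω = 2790 × 73.51 = 205093 W
P_in = P_out / η = 205093 / 0.888 = 230961 W
I_L = P_in / (√3·V_L·cosφ) = 230961 / (1.732 × 690 × 0.82) = 236 A

236 A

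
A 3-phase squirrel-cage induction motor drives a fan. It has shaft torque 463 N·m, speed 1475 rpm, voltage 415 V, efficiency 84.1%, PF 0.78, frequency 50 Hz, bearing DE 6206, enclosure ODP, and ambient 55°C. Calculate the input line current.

152 A

ω = 2π×1475/60 = 154.5 rad/s; P_out = τω = 463 × 154.5 = 71534 W
P_in = P_out / η = 71534 / 0.841 = 85058 W
I_L = P_in / (√3·V_L·cosφ) = 85058 / (1.732 × 415 × 0.78) = 152 A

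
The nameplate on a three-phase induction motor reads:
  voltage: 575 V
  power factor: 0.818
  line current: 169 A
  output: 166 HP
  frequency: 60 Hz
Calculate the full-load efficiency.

P_out = 166 × 746 = 123836 W
P_in = √3·V_L·I_L·cosφ = 1.732 × 575 × 169 × 0.818 = 137675 W
η = P_out / P_in = 123836 / 137675 = 0.899 = 89.9%

89.9 %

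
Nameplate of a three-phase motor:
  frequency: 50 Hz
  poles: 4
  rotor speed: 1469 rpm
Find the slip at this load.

2.07 %

n_s = 120f/p = 120×50/4 = 1500 rpm
s = (n_s − n)/n_s = (1500 − 1469)/1500 = 0.0207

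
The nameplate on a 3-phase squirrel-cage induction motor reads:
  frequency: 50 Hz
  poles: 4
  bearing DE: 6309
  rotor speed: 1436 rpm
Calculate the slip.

4.27 %

n_s = 120f/p = 120×50/4 = 1500 rpm
s = (n_s − n)/n_s = (1500 − 1436)/1500 = 0.0427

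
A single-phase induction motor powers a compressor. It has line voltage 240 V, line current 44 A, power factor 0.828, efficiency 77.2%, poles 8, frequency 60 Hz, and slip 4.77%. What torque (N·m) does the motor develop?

75.2 N·m

P_in = V·I·cosφ = 240 × 44 × 0.828 = 8744 W
P_out = η·P_in = 0.772 × 8744 = 6750 W
n_s = 120×60/8 = 900 rpm; n = 900×(1−0.0477) = 857 rpm
ω = 2π×857/60 = 89.74 rad/s
τ = P_out/ω = 6750/89.74 = 75.2 N·m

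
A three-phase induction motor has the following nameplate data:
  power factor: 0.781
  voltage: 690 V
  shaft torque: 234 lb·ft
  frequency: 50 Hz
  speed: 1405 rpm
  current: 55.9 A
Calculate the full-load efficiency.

τ = 234 lb·ft × 1.356 = 317.3 N·m
ω = 2π × 1405/60 = 147.1 rad/s; P_out = τω = 317.3 × 147.1 = 46675 W
P_in = √3·V_L·I_L·cosφ = 1.732 × 690 × 55.9 × 0.781 = 52175 W
η = P_out / P_in = 46675 / 52175 = 0.895 = 89.5%

89.5 %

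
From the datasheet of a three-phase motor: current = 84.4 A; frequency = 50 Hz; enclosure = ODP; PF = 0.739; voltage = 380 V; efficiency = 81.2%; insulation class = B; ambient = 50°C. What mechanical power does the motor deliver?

33.3 kW

P_in = √3·V·I·cosφ = 1.732 × 380 × 84.4 × 0.739 = 41050 W
P_out = η·P_in = 0.812 × 41050 = 33333 W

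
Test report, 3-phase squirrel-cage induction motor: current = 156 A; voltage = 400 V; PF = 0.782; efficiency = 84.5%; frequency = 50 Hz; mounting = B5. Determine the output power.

71.4 kW

P_in = √3·V·I·cosφ = 1.732 × 400 × 156 × 0.782 = 84516 W
P_out = η·P_in = 0.845 × 84516 = 71416 W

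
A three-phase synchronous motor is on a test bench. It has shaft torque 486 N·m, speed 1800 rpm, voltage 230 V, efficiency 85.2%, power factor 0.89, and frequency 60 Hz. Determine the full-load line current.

303 A

ω = 2π×1800/60 = 188.5 rad/s; P_out = τω = 486 × 188.5 = 91611 W
P_in = P_out / η = 91611 / 0.852 = 107525 W
I_L = P_in / (√3·V_L·cosφ) = 107525 / (1.732 × 230 × 0.89) = 303 A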